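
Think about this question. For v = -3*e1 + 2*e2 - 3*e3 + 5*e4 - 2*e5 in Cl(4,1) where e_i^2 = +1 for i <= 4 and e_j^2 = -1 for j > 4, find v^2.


v^2 = sum of c_i^2 * e_i^2
Positive signature terms (e_i^2 = +1): (-3)^2 + 2^2 + (-3)^2 + 5^2 = 47
Negative signature terms (e_j^2 = -1): (-2)^2 = 4
v^2 = 47 - 4 = 43


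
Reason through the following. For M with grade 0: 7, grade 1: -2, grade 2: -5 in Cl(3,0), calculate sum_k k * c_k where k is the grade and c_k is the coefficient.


Grade-weighted sum = sum of grade_k * coefficient_k
0*7 = 0
1*(-2) = -2
2*(-5) = -10
Total = 0 + (-2) + (-10) = -12


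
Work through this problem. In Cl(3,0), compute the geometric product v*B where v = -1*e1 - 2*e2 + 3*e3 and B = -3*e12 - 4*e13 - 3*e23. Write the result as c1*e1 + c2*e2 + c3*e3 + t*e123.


vB has grade-1 (vector) and grade-3 (trivector) parts: vB = (v _| B) + (v ^ B).
Vector part <vB>_1:
  e1: -v2*b12 - v3*b13 = -(-2)*(-3) - (3)*(-4) = 6
  e2: v1*b12 - v3*b23 = (-1)*(-3) - (3)*(-3) = 12
  e3: v1*b13 + v2*b23 = (-1)*(-4) + (-2)*(-3) = 10
Trivector part <vB>_3:
  e123: v1*b23 - v2*b13 + v3*b12 = (-1)*(-3) - (-2)*(-4) + (3)*(-3) = -14
vB = 6*e1 + 12*e2 + 10*e3 - 14*e123


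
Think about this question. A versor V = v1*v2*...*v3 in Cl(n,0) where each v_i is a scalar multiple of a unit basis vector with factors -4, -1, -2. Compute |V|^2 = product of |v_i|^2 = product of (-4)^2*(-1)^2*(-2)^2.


Each vector v_i has |v_i|^2 = s_i^2
Squared scales: (-4)^2 = 16, (-1)^2 = 1, (-2)^2 = 4
|V|^2 = 16 * 1 * 4
= 64


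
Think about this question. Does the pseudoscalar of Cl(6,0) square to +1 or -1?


The pseudoscalar I = e1...e_n (product of all n generators) of Cl(p,q) satisfies I^2 = (-1)^(q + n(n-1)/2).
p = 6, q = 0, n = p + q = 6
n(n-1)/2 = 6 * 5 / 2 = 15
Exponent = q + n(n-1)/2 = 0 + 15 = 15
I^2 = (-1)^15 = -1


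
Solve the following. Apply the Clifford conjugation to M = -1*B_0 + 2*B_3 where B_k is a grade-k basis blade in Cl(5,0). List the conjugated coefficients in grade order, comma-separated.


Clifford conjugate sign for grade k: (-1)^(k(k+1)/2)
Grade 0: (-1)^(0*1/2) = (-1)^0 = 1, coeff -1 -> -1
Grade 3: (-1)^(3*4/2) = (-1)^6 = 1, coeff 2 -> 2
Conjugated coefficients: -1, 2


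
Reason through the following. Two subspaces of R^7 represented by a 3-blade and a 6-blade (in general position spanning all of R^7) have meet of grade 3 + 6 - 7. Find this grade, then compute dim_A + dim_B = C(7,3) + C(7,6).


Meet grade = grade(A) + grade(B) - n
= 3 + 6 - 7 = 2
C(7,3) = 35
C(7,6) = 7
dim_A + dim_B = 35 + 7 = 42


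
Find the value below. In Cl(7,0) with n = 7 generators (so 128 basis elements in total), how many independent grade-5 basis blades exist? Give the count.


Number of grade-k basis blades in Cl(p,q) with n = p + q is C(n, k).
n = 7 + 0 = 7
C(7, 5) = 7! / (5! * 2!)
= 5040 / (120 * 2)
= 21


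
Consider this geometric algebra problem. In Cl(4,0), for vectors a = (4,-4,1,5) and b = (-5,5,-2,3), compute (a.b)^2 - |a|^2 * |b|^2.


a . b = 4*(-5) + (-4)*5 + 1*(-2) + 5*3
= -20 + (-20) + (-2) + 15 = -27
|a|^2 = 4^2 + (-4)^2 + 1^2 + 5^2 = 58
|b|^2 = (-5)^2 + 5^2 + (-2)^2 + 3^2 = 63
(a.b)^2 = (-27)^2 = 729
|a|^2 * |b|^2 = 58 * 63 = 3654
Result = 729 - 3654 = -2925


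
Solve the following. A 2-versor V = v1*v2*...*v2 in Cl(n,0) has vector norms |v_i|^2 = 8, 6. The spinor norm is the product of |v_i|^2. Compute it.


Spinor norm N(V) = |v1|^2 * |v2|^2 * ... * |v2|^2
= 8 * 6
Running product: 8, 48
N(V) = 48


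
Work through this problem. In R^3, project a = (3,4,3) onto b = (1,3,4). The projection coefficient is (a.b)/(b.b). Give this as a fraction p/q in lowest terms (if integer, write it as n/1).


Projection coefficient = (a . b) / (b . b)
a . b = 3*1 + 4*3 + 3*4
= 3 + 12 + 12 = 27
b . b = 1^2 + 3^2 + 4^2
= 1 + 9 + 16 = 26
Coefficient = 27/26
In lowest terms: 27/26


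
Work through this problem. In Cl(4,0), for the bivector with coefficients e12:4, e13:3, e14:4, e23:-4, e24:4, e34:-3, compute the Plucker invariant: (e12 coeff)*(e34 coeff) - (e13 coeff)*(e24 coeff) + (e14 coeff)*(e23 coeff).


Plucker relation: af - be + cd
a*f = 4*(-3) = -12
b*e = 3*4 = 12
c*d = 4*(-4) = -16
af - be + cd = -12 - 12 + (-16)
= -40


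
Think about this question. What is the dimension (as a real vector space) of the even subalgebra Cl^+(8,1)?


Even subalgebra dimension = 2^(n-1)
n = 8 + 1 = 9
2^(9 - 1) = 2^8 = 256
Verification: sum of C(9,k) for even k = 1 + 36 + 126 + 84 + 9 = 256
Result = 256


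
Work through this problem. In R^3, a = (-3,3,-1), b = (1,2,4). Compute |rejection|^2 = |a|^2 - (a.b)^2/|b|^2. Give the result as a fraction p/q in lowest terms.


|a|^2 = (-3)^2 + 3^2 + (-1)^2 = 19
|b|^2 = 1^2 + 2^2 + 4^2 = 21
a . b = (-3)*1 + 3*2 + (-1)*4 = -1
(a.b)^2 = (-1)^2 = 1
|rej|^2 = 19 - 1/21
= (399 - 1)/21
= 398/21
In lowest terms: 398/21


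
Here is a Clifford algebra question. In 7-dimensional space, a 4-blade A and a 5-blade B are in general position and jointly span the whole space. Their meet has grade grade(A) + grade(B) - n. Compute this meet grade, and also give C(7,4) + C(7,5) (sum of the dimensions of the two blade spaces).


Meet grade = grade(A) + grade(B) - n
= 4 + 5 - 7 = 2
C(7,4) = 35
C(7,5) = 21
dim_A + dim_B = 35 + 21 = 56


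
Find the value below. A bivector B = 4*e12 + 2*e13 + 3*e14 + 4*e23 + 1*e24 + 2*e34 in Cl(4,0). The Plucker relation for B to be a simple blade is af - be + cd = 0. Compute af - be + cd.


Plucker relation: af - be + cd
a*f = 4*2 = 8
b*e = 2*1 = 2
c*d = 3*4 = 12
af - be + cd = 8 - 2 + 12
= 18


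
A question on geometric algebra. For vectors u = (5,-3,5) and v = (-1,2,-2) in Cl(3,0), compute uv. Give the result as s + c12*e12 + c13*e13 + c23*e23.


In Cl(3,0): e_i^2 = 1, e_ie_j = -e_je_i for i != j.
Scalar part = u . v = 5*(-1) + (-3)*2 + 5*(-2)
= -5 + (-6) + (-10) = -21
e12 coeff = 5*2 - (-3)*(-1) = 10 - 3 = 7
e13 coeff = 5*(-2) - 5*(-1) = -10 - (-5) = -5
e23 coeff = (-3)*(-2) - 5*2 = 6 - 10 = -4
uv = -21 + 7*e12 - 5*e13 - 4*e23


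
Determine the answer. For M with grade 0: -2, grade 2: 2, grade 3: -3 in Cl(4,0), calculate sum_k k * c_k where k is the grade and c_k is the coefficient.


Grade-weighted sum = sum of grade_k * coefficient_k
0*(-2) = 0
2*2 = 4
3*(-3) = -9
Total = 0 + 4 + (-9) = -5


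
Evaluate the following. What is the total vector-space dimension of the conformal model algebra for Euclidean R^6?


The conformal model of R^6 uses Cl(7,1): the 6 Euclidean generators plus two extra orthogonal generators e+ (e+^2 = +1) and e- (e-^2 = -1), from which the null vectors e0, einf are built.
Number of generators m = 6 + 2 = 8.
dim Cl(p,q) = 2^m = 2^8 = 256


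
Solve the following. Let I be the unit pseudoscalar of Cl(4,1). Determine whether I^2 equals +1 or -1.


The pseudoscalar I = e1...e_n (product of all n generators) of Cl(p,q) satisfies I^2 = (-1)^(q + n(n-1)/2).
p = 4, q = 1, n = p + q = 5
n(n-1)/2 = 5 * 4 / 2 = 10
Exponent = q + n(n-1)/2 = 1 + 10 = 11
I^2 = (-1)^11 = -1


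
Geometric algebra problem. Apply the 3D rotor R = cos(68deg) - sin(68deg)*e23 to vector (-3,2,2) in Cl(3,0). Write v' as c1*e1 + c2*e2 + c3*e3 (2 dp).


Rotor R = cos(68deg) - sin(68deg)*e23
Rotation angle theta = 2 * 68 = 136 degrees in the e23 plane (e2 -> e3).
The component perpendicular to the plane (e1) is invariant: v'_1 = v1 = -3.00
cos(136deg) = -0.7193, sin(136deg) = 0.6947
v'_2 = v2*cos(theta) - v3*sin(theta) = 2*(-0.7193) - 2*0.6947 = -2.83
v'_3 = v2*sin(theta) + v3*cos(theta) = 2*0.6947 + 2*(-0.7193) = -0.05
v' = -3.00*e1 - 2.83*e2 - 0.05*e3


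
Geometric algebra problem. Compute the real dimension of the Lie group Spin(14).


Spin(n) double-covers SO(n); both have Lie algebra so(n) of dimension n(n-1)/2.
n = 14
n(n-1) = 14 * 13 = 182
dim Spin(14) = 182/2 = 91


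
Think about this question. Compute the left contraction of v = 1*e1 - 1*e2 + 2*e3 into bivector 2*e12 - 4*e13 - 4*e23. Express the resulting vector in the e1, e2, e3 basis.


Left contraction v _| B = <vB>_1 (grade-1 part of the geometric product vB).
Using e1_|e12 = e2, e2_|e12 = -e1, e1_|e13 = e3, e3_|e13 = -e1, e2_|e23 = e3, e3_|e23 = -e2:
e1 coeff: -v2*b12 - v3*b13 = -(-1)*(2) - (2)*(-4) = 10
e2 coeff: v1*b12 - v3*b23 = (1)*(2) - (2)*(-4) = 10
e3 coeff: v1*b13 + v2*b23 = (1)*(-4) + (-1)*(-4) = 0
v _| B = 10*e1 + 10*e2 + 0*e3


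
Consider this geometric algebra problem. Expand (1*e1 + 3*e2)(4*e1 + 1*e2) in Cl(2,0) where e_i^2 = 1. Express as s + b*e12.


Expand: (1*e1 + 3*e2)(4*e1 + 1*e2)
= 1*4*e1e1 + 1*1*e1e2 + 3*4*e2e1 + 3*1*e2e2
Using e1^2 = e2^2 = 1, e2e1 = -e1e2:
Scalar part s = 1*4 + 3*1 = 4 + 3 = 7
Bivector part b = 1*1 - 3*4 = 1 - 12 = -11
uv = 7 - 11*e12


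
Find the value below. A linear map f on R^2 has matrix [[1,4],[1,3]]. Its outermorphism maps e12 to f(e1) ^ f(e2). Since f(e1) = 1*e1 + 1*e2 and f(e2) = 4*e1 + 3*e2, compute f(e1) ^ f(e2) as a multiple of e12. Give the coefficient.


The outermorphism of a linear map f sends e1^e2 to f(e1)^f(e2).
f(e1) = 1*e1 + 1*e2
f(e2) = 4*e1 + 3*e2
f(e1) ^ f(e2) = (1*e1 + 1*e2) ^ (4*e1 + 3*e2)
= 1*3*e12 + 1*4*e21
= (3 - 4)*e12
= -1*e12
Coefficient = -1


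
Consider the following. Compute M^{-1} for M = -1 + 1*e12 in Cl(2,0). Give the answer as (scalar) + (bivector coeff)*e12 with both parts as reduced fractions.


M = -1 + 1*e12, where e12^2 = -1.
Since M commutes with its reverse ~M = a - b*e12, M * ~M = a^2 - b^2*e12^2 = a^2 + b^2.
So M^{-1} = ~M / (a^2 + b^2) = (a - b*e12)/(a^2 + b^2).
a^2 + b^2 = 1 + 1 = 2
Scalar part = -1/2 = -1/2
Bivector coeff = -1/2 = -1/2
M^{-1} = -1/2 - 1/2*e12


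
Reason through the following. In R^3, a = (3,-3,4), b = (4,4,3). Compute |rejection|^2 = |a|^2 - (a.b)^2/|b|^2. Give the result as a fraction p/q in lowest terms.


|a|^2 = 3^2 + (-3)^2 + 4^2 = 34
|b|^2 = 4^2 + 4^2 + 3^2 = 41
a . b = 3*4 + (-3)*4 + 4*3 = 12
(a.b)^2 = 12^2 = 144
|rej|^2 = 34 - 144/41
= (1394 - 144)/41
= 1250/41
In lowest terms: 1250/41


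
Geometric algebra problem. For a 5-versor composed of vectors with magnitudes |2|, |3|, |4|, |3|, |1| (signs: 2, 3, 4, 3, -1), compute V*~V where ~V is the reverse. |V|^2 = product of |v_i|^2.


Each vector v_i has |v_i|^2 = s_i^2
Squared scales: 2^2 = 4, 3^2 = 9, 4^2 = 16, 3^2 = 9, (-1)^2 = 1
|V|^2 = 4 * 9 * 16 * 9 * 1
= 5184


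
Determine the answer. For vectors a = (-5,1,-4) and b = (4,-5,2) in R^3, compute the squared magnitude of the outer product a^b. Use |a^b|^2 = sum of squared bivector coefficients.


a wedge b = (a1*b2 - a2*b1)*e12 + (a1*b3 - a3*b1)*e13 + (a2*b3 - a3*b2)*e23
e12 coeff: (-5)*(-5) - 1*4 = 25 - 4 = 21
e13 coeff: (-5)*2 - (-4)*4 = -10 - (-16) = 6
e23 coeff: 1*2 - (-4)*(-5) = 2 - 20 = -18
|a wedge b|^2 = 21^2 + 6^2 + (-18)^2
= 441 + 36 + 324
= 801


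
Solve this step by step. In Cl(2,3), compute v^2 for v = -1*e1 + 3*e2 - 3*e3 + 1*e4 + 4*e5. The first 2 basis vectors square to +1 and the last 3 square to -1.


v^2 = sum of c_i^2 * e_i^2
Positive signature terms (e_i^2 = +1): (-1)^2 + 3^2 = 10
Negative signature terms (e_j^2 = -1): (-3)^2 + 1^2 + 4^2 = 26
v^2 = 10 - 26 = -16


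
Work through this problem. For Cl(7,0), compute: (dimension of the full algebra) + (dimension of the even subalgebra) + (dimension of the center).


n = 7 + 0 = 7
Total dim = 2^7 = 128
Even subalgebra dim = 2^6 = 64
n is odd, so center dim = 2
Sum = 128 + 64 + 2 = 194


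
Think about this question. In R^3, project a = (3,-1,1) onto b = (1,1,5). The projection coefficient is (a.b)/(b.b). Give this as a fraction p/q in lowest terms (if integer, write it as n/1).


Projection coefficient = (a . b) / (b . b)
a . b = 3*1 + (-1)*1 + 1*5
= 3 + (-1) + 5 = 7
b . b = 1^2 + 1^2 + 5^2
= 1 + 1 + 25 = 27
Coefficient = 7/27
In lowest terms: 7/27


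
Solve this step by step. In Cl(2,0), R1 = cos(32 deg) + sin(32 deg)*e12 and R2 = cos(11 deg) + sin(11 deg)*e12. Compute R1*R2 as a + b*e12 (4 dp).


Same-plane rotors commute and their half-angles add:
R1*R2 = cos(a1 + a2) + sin(a1 + a2)*e12.
a1 + a2 = 32 + 11 = 43 deg
cos(43 deg) = 0.7314
sin(43 deg) = 0.6820
R1*R2 = 0.7314 + 0.6820*e12


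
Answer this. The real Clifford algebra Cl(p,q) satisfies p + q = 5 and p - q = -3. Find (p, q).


We need p + q = 5 and p - q = -3.
Adding: 2p = 5 + (-3) = 2, so p = 1.
Then q = 5 - 1 = 4.
(p, q) = (1, 4)


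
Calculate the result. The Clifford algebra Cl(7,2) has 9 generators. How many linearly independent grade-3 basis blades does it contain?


Number of grade-k basis blades in Cl(p,q) with n = p + q is C(n, k).
n = 7 + 2 = 9
C(9, 3) = 9! / (3! * 6!)
= 362880 / (6 * 720)
= 84


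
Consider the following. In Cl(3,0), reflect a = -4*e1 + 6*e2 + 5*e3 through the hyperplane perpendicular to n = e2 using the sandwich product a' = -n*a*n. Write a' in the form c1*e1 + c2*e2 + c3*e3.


Reflection formula: a' = -n*a*n, with n = e2 (unit vector, n^2 = 1).
For reflection through hyperplane perp to e2:
The component along e2 flips sign, others stay.
a = (-4, 6, 5)
a' = (-4, -6, 5)
a' = -4*e1 - 6*e2 + 5*e3


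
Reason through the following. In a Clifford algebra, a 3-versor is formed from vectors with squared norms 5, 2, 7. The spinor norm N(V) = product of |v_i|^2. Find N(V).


Spinor norm N(V) = |v1|^2 * |v2|^2 * ... * |v3|^2
= 5 * 2 * 7
Running product: 5, 10, 70
N(V) = 70


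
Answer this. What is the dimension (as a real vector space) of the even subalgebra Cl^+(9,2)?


Even subalgebra dimension = 2^(n-1)
n = 9 + 2 = 11
2^(11 - 1) = 2^10 = 1024
Verification: sum of C(11,k) for even k = 1 + 55 + 330 + 462 + 165 + 11 = 1024
Result = 1024


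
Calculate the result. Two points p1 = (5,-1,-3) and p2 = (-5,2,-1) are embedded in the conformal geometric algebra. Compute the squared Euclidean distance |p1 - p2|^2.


p1 - p2 = (10, -3, -2)
|p1 - p2|^2 = 10^2 + (-3)^2 + (-2)^2
= 100 + 9 + 4
= 113


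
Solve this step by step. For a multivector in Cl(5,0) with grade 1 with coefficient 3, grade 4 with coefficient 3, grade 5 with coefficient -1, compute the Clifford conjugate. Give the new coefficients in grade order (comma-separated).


Clifford conjugate sign for grade k: (-1)^(k(k+1)/2)
Grade 1: (-1)^(1*2/2) = (-1)^1 = -1, coeff 3 -> -3
Grade 4: (-1)^(4*5/2) = (-1)^10 = 1, coeff 3 -> 3
Grade 5: (-1)^(5*6/2) = (-1)^15 = -1, coeff -1 -> 1
Conjugated coefficients: -3, 3, 1


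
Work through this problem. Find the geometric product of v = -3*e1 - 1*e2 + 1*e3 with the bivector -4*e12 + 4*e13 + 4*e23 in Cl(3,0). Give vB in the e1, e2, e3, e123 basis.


vB has grade-1 (vector) and grade-3 (trivector) parts: vB = (v _| B) + (v ^ B).
Vector part <vB>_1:
  e1: -v2*b12 - v3*b13 = -(-1)*(-4) - (1)*(4) = -8
  e2: v1*b12 - v3*b23 = (-3)*(-4) - (1)*(4) = 8
  e3: v1*b13 + v2*b23 = (-3)*(4) + (-1)*(4) = -16
Trivector part <vB>_3:
  e123: v1*b23 - v2*b13 + v3*b12 = (-3)*(4) - (-1)*(4) + (1)*(-4) = -12
vB = -8*e1 + 8*e2 - 16*e3 - 12*e123


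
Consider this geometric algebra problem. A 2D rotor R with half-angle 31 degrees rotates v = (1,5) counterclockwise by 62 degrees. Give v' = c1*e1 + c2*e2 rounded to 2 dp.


Rotor R = cos(31deg) - sin(31deg)*e12
Rotation angle theta = 2 * 31 = 62 degrees
v' = R*v*~R rotates v by theta.
cos(62deg) = 0.4695, sin(62deg) = 0.8829
v'_1 = 1*cos(62deg) - 5*sin(62deg)
= 1*0.4695 - 5*0.8829
= -3.95
v'_2 = 1*sin(62deg) + 5*cos(62deg)
= 1*0.8829 + 5*0.4695
= 3.23
v' = -3.95*e1 + 3.23*e2


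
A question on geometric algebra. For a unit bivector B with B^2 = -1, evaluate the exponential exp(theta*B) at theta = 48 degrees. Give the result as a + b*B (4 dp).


For a unit bivector B with B^2 = -1, the exponential series gives
e^(theta*B) = cos(theta) + sin(theta)*B (the GA analogue of Euler's formula).
theta = 48 degrees = 0.837758 rad
cos(48 deg) = 0.6691
sin(48 deg) = 0.7431
exp(theta*B) = 0.6691 + 0.7431*B


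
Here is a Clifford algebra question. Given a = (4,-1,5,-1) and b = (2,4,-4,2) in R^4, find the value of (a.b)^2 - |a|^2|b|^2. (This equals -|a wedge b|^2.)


a . b = 4*2 + (-1)*4 + 5*(-4) + (-1)*2
= 8 + (-4) + (-20) + (-2) = -18
|a|^2 = 4^2 + (-1)^2 + 5^2 + (-1)^2 = 43
|b|^2 = 2^2 + 4^2 + (-4)^2 + 2^2 = 40
(a.b)^2 = (-18)^2 = 324
|a|^2 * |b|^2 = 43 * 40 = 1720
Result = 324 - 1720 = -1396


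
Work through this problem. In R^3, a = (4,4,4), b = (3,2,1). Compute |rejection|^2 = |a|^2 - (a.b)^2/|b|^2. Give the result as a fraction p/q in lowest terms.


|a|^2 = 4^2 + 4^2 + 4^2 = 48
|b|^2 = 3^2 + 2^2 + 1^2 = 14
a . b = 4*3 + 4*2 + 4*1 = 24
(a.b)^2 = 24^2 = 576
|rej|^2 = 48 - 576/14
= (672 - 576)/14
= 96/14
In lowest terms: 48/7


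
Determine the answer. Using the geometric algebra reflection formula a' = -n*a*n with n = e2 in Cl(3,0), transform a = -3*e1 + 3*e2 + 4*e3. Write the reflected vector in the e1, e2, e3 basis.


Reflection formula: a' = -n*a*n, with n = e2 (unit vector, n^2 = 1).
For reflection through hyperplane perp to e2:
The component along e2 flips sign, others stay.
a = (-3, 3, 4)
a' = (-3, -3, 4)
a' = -3*e1 - 3*e2 + 4*e3


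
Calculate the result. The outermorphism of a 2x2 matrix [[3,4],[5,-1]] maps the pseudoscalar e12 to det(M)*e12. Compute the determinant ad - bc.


The outermorphism of a linear map f sends e1^e2 to f(e1)^f(e2).
f(e1) = 3*e1 + 5*e2
f(e2) = 4*e1 - 1*e2
f(e1) ^ f(e2) = (3*e1 + 5*e2) ^ (4*e1 - 1*e2)
= 3*(-1)*e12 + 5*4*e21
= (-3 - 20)*e12
= -23*e12
Coefficient = -23


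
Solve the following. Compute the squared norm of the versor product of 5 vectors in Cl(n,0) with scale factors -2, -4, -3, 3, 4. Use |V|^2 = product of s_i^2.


Each vector v_i has |v_i|^2 = s_i^2
Squared scales: (-2)^2 = 4, (-4)^2 = 16, (-3)^2 = 9, 3^2 = 9, 4^2 = 16
|V|^2 = 4 * 16 * 9 * 9 * 16
= 82944


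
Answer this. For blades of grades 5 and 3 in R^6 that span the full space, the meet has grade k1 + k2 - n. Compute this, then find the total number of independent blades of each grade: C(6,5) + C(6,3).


Meet grade = grade(A) + grade(B) - n
= 5 + 3 - 6 = 2
C(6,5) = 6
C(6,3) = 20
dim_A + dim_B = 6 + 20 = 26


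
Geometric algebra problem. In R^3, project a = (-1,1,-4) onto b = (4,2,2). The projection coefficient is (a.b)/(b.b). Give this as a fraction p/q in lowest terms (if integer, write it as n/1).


Projection coefficient = (a . b) / (b . b)
a . b = (-1)*4 + 1*2 + (-4)*2
= -4 + 2 + (-8) = -10
b . b = 4^2 + 2^2 + 2^2
= 16 + 4 + 4 = 24
Coefficient = -10/24
In lowest terms: -5/12


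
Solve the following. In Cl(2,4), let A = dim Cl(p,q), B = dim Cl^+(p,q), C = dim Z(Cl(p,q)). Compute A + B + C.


n = 2 + 4 = 6
Total dim = 2^6 = 64
Even subalgebra dim = 2^5 = 32
n is even, so center dim = 1
Sum = 64 + 32 + 1 = 97


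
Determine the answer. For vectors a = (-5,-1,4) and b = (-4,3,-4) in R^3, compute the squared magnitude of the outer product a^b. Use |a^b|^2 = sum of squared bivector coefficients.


a wedge b = (a1*b2 - a2*b1)*e12 + (a1*b3 - a3*b1)*e13 + (a2*b3 - a3*b2)*e23
e12 coeff: (-5)*3 - (-1)*(-4) = -15 - 4 = -19
e13 coeff: (-5)*(-4) - 4*(-4) = 20 - (-16) = 36
e23 coeff: (-1)*(-4) - 4*3 = 4 - 12 = -8
|a wedge b|^2 = (-19)^2 + 36^2 + (-8)^2
= 361 + 1296 + 64
= 1721


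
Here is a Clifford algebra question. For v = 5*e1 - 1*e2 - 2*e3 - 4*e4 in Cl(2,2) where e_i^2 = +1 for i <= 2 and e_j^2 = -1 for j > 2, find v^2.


v^2 = sum of c_i^2 * e_i^2
Positive signature terms (e_i^2 = +1): 5^2 + (-1)^2 = 26
Negative signature terms (e_j^2 = -1): (-2)^2 + (-4)^2 = 20
v^2 = 26 - 20 = 6


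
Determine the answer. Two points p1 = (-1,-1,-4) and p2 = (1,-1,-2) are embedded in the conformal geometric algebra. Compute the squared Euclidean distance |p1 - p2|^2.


p1 - p2 = (-2, 0, -2)
|p1 - p2|^2 = (-2)^2 + 0^2 + (-2)^2
= 4 + 0 + 4
= 8


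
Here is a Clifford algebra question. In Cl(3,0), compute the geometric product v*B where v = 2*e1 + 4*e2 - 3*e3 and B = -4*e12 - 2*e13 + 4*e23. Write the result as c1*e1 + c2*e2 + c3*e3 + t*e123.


vB has grade-1 (vector) and grade-3 (trivector) parts: vB = (v _| B) + (v ^ B).
Vector part <vB>_1:
  e1: -v2*b12 - v3*b13 = -(4)*(-4) - (-3)*(-2) = 10
  e2: v1*b12 - v3*b23 = (2)*(-4) - (-3)*(4) = 4
  e3: v1*b13 + v2*b23 = (2)*(-2) + (4)*(4) = 12
Trivector part <vB>_3:
  e123: v1*b23 - v2*b13 + v3*b12 = (2)*(4) - (4)*(-2) + (-3)*(-4) = 28
vB = 10*e1 + 4*e2 + 12*e3 + 28*e123


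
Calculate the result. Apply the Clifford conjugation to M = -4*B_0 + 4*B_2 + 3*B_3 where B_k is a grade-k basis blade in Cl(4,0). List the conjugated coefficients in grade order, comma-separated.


Clifford conjugate sign for grade k: (-1)^(k(k+1)/2)
Grade 0: (-1)^(0*1/2) = (-1)^0 = 1, coeff -4 -> -4
Grade 2: (-1)^(2*3/2) = (-1)^3 = -1, coeff 4 -> -4
Grade 3: (-1)^(3*4/2) = (-1)^6 = 1, coeff 3 -> 3
Conjugated coefficients: -4, -4, 3


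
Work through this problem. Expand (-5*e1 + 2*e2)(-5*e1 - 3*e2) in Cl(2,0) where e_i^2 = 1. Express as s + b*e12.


Expand: (-5*e1 + 2*e2)(-5*e1 - 3*e2)
= (-5)*(-5)*e1e1 + (-5)*(-3)*e1e2 + 2*(-5)*e2e1 + 2*(-3)*e2e2
Using e1^2 = e2^2 = 1, e2e1 = -e1e2:
Scalar part s = (-5)*(-5) + 2*(-3) = 25 + (-6) = 19
Bivector part b = (-5)*(-3) - 2*(-5) = 15 - (-10) = 25
uv = 19 + 25*e12


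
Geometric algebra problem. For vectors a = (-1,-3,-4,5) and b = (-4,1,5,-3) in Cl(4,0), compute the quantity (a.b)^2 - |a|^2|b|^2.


a . b = (-1)*(-4) + (-3)*1 + (-4)*5 + 5*(-3)
= 4 + (-3) + (-20) + (-15) = -34
|a|^2 = (-1)^2 + (-3)^2 + (-4)^2 + 5^2 = 51
|b|^2 = (-4)^2 + 1^2 + 5^2 + (-3)^2 = 51
(a.b)^2 = (-34)^2 = 1156
|a|^2 * |b|^2 = 51 * 51 = 2601
Result = 1156 - 2601 = -1445


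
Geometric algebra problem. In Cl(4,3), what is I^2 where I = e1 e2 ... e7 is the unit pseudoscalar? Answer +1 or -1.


The pseudoscalar I = e1...e_n (product of all n generators) of Cl(p,q) satisfies I^2 = (-1)^(q + n(n-1)/2).
p = 4, q = 3, n = p + q = 7
n(n-1)/2 = 7 * 6 / 2 = 21
Exponent = q + n(n-1)/2 = 3 + 21 = 24
I^2 = (-1)^24 = +1


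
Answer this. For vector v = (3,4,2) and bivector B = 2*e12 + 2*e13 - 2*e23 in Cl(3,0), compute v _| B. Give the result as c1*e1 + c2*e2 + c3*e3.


Left contraction v _| B = <vB>_1 (grade-1 part of the geometric product vB).
Using e1_|e12 = e2, e2_|e12 = -e1, e1_|e13 = e3, e3_|e13 = -e1, e2_|e23 = e3, e3_|e23 = -e2:
e1 coeff: -v2*b12 - v3*b13 = -(4)*(2) - (2)*(2) = -12
e2 coeff: v1*b12 - v3*b23 = (3)*(2) - (2)*(-2) = 10
e3 coeff: v1*b13 + v2*b23 = (3)*(2) + (4)*(-2) = -2
v _| B = -12*e1 + 10*e2 - 2*e3


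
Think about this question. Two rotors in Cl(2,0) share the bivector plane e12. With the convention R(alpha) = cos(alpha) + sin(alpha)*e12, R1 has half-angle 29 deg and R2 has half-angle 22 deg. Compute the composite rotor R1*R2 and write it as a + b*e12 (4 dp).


Same-plane rotors commute and their half-angles add:
R1*R2 = cos(a1 + a2) + sin(a1 + a2)*e12.
a1 + a2 = 29 + 22 = 51 deg
cos(51 deg) = 0.6293
sin(51 deg) = 0.7771
R1*R2 = 0.6293 + 0.7771*e12


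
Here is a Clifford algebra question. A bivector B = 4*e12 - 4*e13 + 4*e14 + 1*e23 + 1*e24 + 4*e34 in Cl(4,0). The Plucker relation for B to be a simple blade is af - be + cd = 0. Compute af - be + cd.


Plucker relation: af - be + cd
a*f = 4*4 = 16
b*e = (-4)*1 = -4
c*d = 4*1 = 4
af - be + cd = 16 - (-4) + 4
= 24


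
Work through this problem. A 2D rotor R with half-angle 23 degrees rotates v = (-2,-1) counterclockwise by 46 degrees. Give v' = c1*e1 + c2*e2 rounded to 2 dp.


Rotor R = cos(23deg) - sin(23deg)*e12
Rotation angle theta = 2 * 23 = 46 degrees
v' = R*v*~R rotates v by theta.
cos(46deg) = 0.6947, sin(46deg) = 0.7193
v'_1 = -2*cos(46deg) - (-1)*sin(46deg)
= -2*0.6947 - (-1)*0.7193
= -0.67
v'_2 = -2*sin(46deg) + (-1)*cos(46deg)
= -2*0.7193 + (-1)*0.6947
= -2.13
v' = -0.67*e1 - 2.13*e2


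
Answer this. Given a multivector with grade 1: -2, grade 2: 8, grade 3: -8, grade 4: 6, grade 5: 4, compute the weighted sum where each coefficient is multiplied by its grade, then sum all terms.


Grade-weighted sum = sum of grade_k * coefficient_k
1*(-2) = -2
2*8 = 16
3*(-8) = -24
4*6 = 24
5*4 = 20
Total = -2 + 16 + (-24) + 24 + 20 = 34


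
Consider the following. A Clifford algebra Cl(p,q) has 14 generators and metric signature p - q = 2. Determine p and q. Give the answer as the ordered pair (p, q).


We need p + q = 14 and p - q = 2.
Adding: 2p = 14 + 2 = 16, so p = 8.
Then q = 14 - 8 = 6.
(p, q) = (8, 6)


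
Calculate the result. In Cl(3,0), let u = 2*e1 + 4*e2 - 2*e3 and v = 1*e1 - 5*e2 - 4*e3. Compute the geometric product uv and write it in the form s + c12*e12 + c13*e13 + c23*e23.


In Cl(3,0): e_i^2 = 1, e_ie_j = -e_je_i for i != j.
Scalar part = u . v = 2*1 + 4*(-5) + (-2)*(-4)
= 2 + (-20) + 8 = -10
e12 coeff = 2*(-5) - 4*1 = -10 - 4 = -14
e13 coeff = 2*(-4) - (-2)*1 = -8 - (-2) = -6
e23 coeff = 4*(-4) - (-2)*(-5) = -16 - 10 = -26
uv = -10 - 14*e12 - 6*e13 - 26*e23


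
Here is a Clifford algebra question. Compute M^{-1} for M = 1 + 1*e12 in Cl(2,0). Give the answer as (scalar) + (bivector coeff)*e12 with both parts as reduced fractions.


M = 1 + 1*e12, where e12^2 = -1.
Since M commutes with its reverse ~M = a - b*e12, M * ~M = a^2 - b^2*e12^2 = a^2 + b^2.
So M^{-1} = ~M / (a^2 + b^2) = (a - b*e12)/(a^2 + b^2).
a^2 + b^2 = 1 + 1 = 2
Scalar part = 1/2 = 1/2
Bivector coeff = -1/2 = -1/2
M^{-1} = 1/2 - 1/2*e12


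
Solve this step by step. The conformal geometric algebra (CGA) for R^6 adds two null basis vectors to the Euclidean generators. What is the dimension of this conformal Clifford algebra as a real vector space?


The conformal model of R^6 uses Cl(7,1): the 6 Euclidean generators plus two extra orthogonal generators e+ (e+^2 = +1) and e- (e-^2 = -1), from which the null vectors e0, einf are built.
Number of generators m = 6 + 2 = 8.
dim Cl(p,q) = 2^m = 2^8 = 256


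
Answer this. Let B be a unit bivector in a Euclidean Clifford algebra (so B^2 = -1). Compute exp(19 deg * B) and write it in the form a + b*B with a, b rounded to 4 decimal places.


For a unit bivector B with B^2 = -1, the exponential series gives
e^(theta*B) = cos(theta) + sin(theta)*B (the GA analogue of Euler's formula).
theta = 19 degrees = 0.331613 rad
cos(19 deg) = 0.9455
sin(19 deg) = 0.3256
exp(theta*B) = 0.9455 + 0.3256*B


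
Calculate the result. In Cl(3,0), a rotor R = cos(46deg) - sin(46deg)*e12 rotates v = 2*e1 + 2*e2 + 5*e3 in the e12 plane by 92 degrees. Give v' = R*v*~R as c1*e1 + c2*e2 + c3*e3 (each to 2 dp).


Rotor R = cos(46deg) - sin(46deg)*e12
Rotation angle theta = 2 * 46 = 92 degrees in the e12 plane (e1 -> e2).
The component perpendicular to the plane (e3) is invariant: v'_3 = v3 = 5.00
cos(92deg) = -0.0349, sin(92deg) = 0.9994
v'_1 = v1*cos(theta) - v2*sin(theta) = 2*(-0.0349) - 2*0.9994 = -2.07
v'_2 = v1*sin(theta) + v2*cos(theta) = 2*0.9994 + 2*(-0.0349) = 1.93
v' = -2.07*e1 + 1.93*e2 + 5.00*e3


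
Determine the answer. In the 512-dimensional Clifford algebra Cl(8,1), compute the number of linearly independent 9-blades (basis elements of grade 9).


Number of grade-k basis blades in Cl(p,q) with n = p + q is C(n, k).
n = 8 + 1 = 9
C(9, 9) = 9! / (9! * 0!)
= 362880 / (362880 * 1)
= 1


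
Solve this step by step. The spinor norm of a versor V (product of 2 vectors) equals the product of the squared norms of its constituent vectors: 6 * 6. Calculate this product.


Spinor norm N(V) = |v1|^2 * |v2|^2 * ... * |v2|^2
= 6 * 6
Running product: 6, 36
N(V) = 36


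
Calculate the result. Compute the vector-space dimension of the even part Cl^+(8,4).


Even subalgebra dimension = 2^(n-1)
n = 8 + 4 = 12
2^(12 - 1) = 2^11 = 2048
Verification: sum of C(12,k) for even k = 1 + 66 + 495 + 924 + 495 + 66 + 1 = 2048
Result = 2048


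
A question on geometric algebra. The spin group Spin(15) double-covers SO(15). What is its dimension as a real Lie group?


Spin(n) double-covers SO(n); both have Lie algebra so(n) of dimension n(n-1)/2.
n = 15
n(n-1) = 15 * 14 = 210
dim Spin(15) = 210/2 = 105


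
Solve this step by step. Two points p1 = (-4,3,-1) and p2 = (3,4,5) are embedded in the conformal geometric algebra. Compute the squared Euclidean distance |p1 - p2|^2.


p1 - p2 = (-7, -1, -6)
|p1 - p2|^2 = (-7)^2 + (-1)^2 + (-6)^2
= 49 + 1 + 36
= 86


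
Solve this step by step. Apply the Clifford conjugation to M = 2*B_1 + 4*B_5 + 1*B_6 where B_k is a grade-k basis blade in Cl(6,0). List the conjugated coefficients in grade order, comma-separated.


Clifford conjugate sign for grade k: (-1)^(k(k+1)/2)
Grade 1: (-1)^(1*2/2) = (-1)^1 = -1, coeff 2 -> -2
Grade 5: (-1)^(5*6/2) = (-1)^15 = -1, coeff 4 -> -4
Grade 6: (-1)^(6*7/2) = (-1)^21 = -1, coeff 1 -> -1
Conjugated coefficients: -2, -4, -1


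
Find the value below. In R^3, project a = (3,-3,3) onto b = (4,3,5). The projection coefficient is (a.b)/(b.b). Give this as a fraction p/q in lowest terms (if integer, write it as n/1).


Projection coefficient = (a . b) / (b . b)
a . b = 3*4 + (-3)*3 + 3*5
= 12 + (-9) + 15 = 18
b . b = 4^2 + 3^2 + 5^2
= 16 + 9 + 25 = 50
Coefficient = 18/50
In lowest terms: 9/25


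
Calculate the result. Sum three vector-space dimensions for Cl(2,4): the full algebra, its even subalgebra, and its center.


n = 2 + 4 = 6
Total dim = 2^6 = 64
Even subalgebra dim = 2^5 = 32
n is even, so center dim = 1
Sum = 64 + 32 + 1 = 97


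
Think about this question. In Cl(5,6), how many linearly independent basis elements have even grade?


Even subalgebra dimension = 2^(n-1)
n = 5 + 6 = 11
2^(11 - 1) = 2^10 = 1024
Verification: sum of C(11,k) for even k = 1 + 55 + 330 + 462 + 165 + 11 = 1024
Result = 1024


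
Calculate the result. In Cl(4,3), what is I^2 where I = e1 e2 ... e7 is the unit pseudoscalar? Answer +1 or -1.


The pseudoscalar I = e1...e_n (product of all n generators) of Cl(p,q) satisfies I^2 = (-1)^(q + n(n-1)/2).
p = 4, q = 3, n = p + q = 7
n(n-1)/2 = 7 * 6 / 2 = 21
Exponent = q + n(n-1)/2 = 3 + 21 = 24
I^2 = (-1)^24 = +1


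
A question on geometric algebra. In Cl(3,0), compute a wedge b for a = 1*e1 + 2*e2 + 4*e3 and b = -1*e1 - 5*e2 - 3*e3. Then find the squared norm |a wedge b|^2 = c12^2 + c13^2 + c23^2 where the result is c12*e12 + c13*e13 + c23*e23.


a wedge b = (a1*b2 - a2*b1)*e12 + (a1*b3 - a3*b1)*e13 + (a2*b3 - a3*b2)*e23
e12 coeff: 1*(-5) - 2*(-1) = -5 - (-2) = -3
e13 coeff: 1*(-3) - 4*(-1) = -3 - (-4) = 1
e23 coeff: 2*(-3) - 4*(-5) = -6 - (-20) = 14
|a wedge b|^2 = (-3)^2 + 1^2 + 14^2
= 9 + 1 + 196
= 206


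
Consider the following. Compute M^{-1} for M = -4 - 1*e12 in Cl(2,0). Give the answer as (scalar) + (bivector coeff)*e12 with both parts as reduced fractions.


M = -4 - 1*e12, where e12^2 = -1.
Since M commutes with its reverse ~M = a - b*e12, M * ~M = a^2 - b^2*e12^2 = a^2 + b^2.
So M^{-1} = ~M / (a^2 + b^2) = (a - b*e12)/(a^2 + b^2).
a^2 + b^2 = 16 + 1 = 17
Scalar part = -4/17 = -4/17
Bivector coeff = 1/17 = 1/17
M^{-1} = -4/17 + 1/17*e12


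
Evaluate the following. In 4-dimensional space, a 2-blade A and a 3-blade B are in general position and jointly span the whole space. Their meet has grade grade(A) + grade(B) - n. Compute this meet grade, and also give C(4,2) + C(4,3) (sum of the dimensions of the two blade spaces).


Meet grade = grade(A) + grade(B) - n
= 2 + 3 - 4 = 1
C(4,2) = 6
C(4,3) = 4
dim_A + dim_B = 6 + 4 = 10


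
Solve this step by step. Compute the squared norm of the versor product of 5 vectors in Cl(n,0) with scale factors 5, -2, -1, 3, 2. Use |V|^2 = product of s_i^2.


Each vector v_i has |v_i|^2 = s_i^2
Squared scales: 5^2 = 25, (-2)^2 = 4, (-1)^2 = 1, 3^2 = 9, 2^2 = 4
|V|^2 = 25 * 4 * 1 * 9 * 4
= 3600


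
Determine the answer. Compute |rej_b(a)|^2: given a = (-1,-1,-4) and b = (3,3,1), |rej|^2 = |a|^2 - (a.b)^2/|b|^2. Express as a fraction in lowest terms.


|a|^2 = (-1)^2 + (-1)^2 + (-4)^2 = 18
|b|^2 = 3^2 + 3^2 + 1^2 = 19
a . b = (-1)*3 + (-1)*3 + (-4)*1 = -10
(a.b)^2 = (-10)^2 = 100
|rej|^2 = 18 - 100/19
= (342 - 100)/19
= 242/19
In lowest terms: 242/19


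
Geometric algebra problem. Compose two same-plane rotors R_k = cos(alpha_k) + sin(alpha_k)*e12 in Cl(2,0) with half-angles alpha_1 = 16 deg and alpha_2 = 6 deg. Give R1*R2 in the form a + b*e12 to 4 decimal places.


Same-plane rotors commute and their half-angles add:
R1*R2 = cos(a1 + a2) + sin(a1 + a2)*e12.
a1 + a2 = 16 + 6 = 22 deg
cos(22 deg) = 0.9272
sin(22 deg) = 0.3746
R1*R2 = 0.9272 + 0.3746*e12


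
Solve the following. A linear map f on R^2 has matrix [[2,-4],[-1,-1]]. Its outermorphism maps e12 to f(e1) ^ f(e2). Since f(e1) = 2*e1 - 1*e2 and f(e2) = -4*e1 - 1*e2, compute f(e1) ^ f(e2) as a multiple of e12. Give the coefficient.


The outermorphism of a linear map f sends e1^e2 to f(e1)^f(e2).
f(e1) = 2*e1 - 1*e2
f(e2) = -4*e1 - 1*e2
f(e1) ^ f(e2) = (2*e1 - 1*e2) ^ (-4*e1 - 1*e2)
= 2*(-1)*e12 + (-1)*(-4)*e21
= (-2 - 4)*e12
= -6*e12
Coefficient = -6


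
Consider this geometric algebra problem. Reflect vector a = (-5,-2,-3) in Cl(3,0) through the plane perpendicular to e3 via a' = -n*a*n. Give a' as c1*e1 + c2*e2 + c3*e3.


Reflection formula: a' = -n*a*n, with n = e3 (unit vector, n^2 = 1).
For reflection through hyperplane perp to e3:
The component along e3 flips sign, others stay.
a = (-5, -2, -3)
a' = (-5, -2, 3)
a' = -5*e1 - 2*e2 + 3*e3


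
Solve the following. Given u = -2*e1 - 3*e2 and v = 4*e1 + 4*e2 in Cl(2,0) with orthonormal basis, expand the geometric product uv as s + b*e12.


Expand: (-2*e1 - 3*e2)(4*e1 + 4*e2)
= (-2)*4*e1e1 + (-2)*4*e1e2 + (-3)*4*e2e1 + (-3)*4*e2e2
Using e1^2 = e2^2 = 1, e2e1 = -e1e2:
Scalar part s = (-2)*4 + (-3)*4 = -8 + (-12) = -20
Bivector part b = (-2)*4 - (-3)*4 = -8 - (-12) = 4
uv = -20 + 4*e12


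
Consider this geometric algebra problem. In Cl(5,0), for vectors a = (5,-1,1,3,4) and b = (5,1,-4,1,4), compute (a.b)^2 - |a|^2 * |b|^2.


a . b = 5*5 + (-1)*1 + 1*(-4) + 3*1 + 4*4
= 25 + (-1) + (-4) + 3 + 16 = 39
|a|^2 = 5^2 + (-1)^2 + 1^2 + 3^2 + 4^2 = 52
|b|^2 = 5^2 + 1^2 + (-4)^2 + 1^2 + 4^2 = 59
(a.b)^2 = 39^2 = 1521
|a|^2 * |b|^2 = 52 * 59 = 3068
Result = 1521 - 3068 = -1547


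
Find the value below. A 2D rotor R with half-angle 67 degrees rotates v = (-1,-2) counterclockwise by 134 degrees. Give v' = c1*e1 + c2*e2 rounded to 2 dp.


Rotor R = cos(67deg) - sin(67deg)*e12
Rotation angle theta = 2 * 67 = 134 degrees
v' = R*v*~R rotates v by theta.
cos(134deg) = -0.6947, sin(134deg) = 0.7193
v'_1 = -1*cos(134deg) - (-2)*sin(134deg)
= -1*(-0.6947) - (-2)*0.7193
= 2.13
v'_2 = -1*sin(134deg) + (-2)*cos(134deg)
= -1*0.7193 + (-2)*(-0.6947)
= 0.67
v' = 2.13*e1 + 0.67*e2


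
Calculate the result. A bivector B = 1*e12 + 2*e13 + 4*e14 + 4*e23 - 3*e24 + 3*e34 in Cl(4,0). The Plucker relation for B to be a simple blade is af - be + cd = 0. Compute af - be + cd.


Plucker relation: af - be + cd
a*f = 1*3 = 3
b*e = 2*(-3) = -6
c*d = 4*4 = 16
af - be + cd = 3 - (-6) + 16
= 25


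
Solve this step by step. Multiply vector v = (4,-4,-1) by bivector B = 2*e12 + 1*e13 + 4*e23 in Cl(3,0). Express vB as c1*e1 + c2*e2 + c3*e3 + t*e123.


vB has grade-1 (vector) and grade-3 (trivector) parts: vB = (v _| B) + (v ^ B).
Vector part <vB>_1:
  e1: -v2*b12 - v3*b13 = -(-4)*(2) - (-1)*(1) = 9
  e2: v1*b12 - v3*b23 = (4)*(2) - (-1)*(4) = 12
  e3: v1*b13 + v2*b23 = (4)*(1) + (-4)*(4) = -12
Trivector part <vB>_3:
  e123: v1*b23 - v2*b13 + v3*b12 = (4)*(4) - (-4)*(1) + (-1)*(2) = 18
vB = 9*e1 + 12*e2 - 12*e3 + 18*e123


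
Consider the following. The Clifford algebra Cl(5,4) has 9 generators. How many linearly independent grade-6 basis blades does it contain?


Number of grade-k basis blades in Cl(p,q) with n = p + q is C(n, k).
n = 5 + 4 = 9
C(9, 6) = 9! / (6! * 3!)
= 362880 / (720 * 6)
= 84


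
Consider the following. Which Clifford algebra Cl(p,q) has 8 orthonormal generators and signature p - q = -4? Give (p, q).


We need p + q = 8 and p - q = -4.
Adding: 2p = 8 + (-4) = 4, so p = 2.
Then q = 8 - 2 = 6.
(p, q) = (2, 6)


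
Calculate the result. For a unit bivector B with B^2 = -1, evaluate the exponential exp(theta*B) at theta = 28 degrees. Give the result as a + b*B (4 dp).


For a unit bivector B with B^2 = -1, the exponential series gives
e^(theta*B) = cos(theta) + sin(theta)*B (the GA analogue of Euler's formula).
theta = 28 degrees = 0.488692 rad
cos(28 deg) = 0.8829
sin(28 deg) = 0.4695
exp(theta*B) = 0.8829 + 0.4695*B


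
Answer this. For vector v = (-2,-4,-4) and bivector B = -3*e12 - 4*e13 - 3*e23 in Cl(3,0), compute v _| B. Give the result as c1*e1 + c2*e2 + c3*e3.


Left contraction v _| B = <vB>_1 (grade-1 part of the geometric product vB).
Using e1_|e12 = e2, e2_|e12 = -e1, e1_|e13 = e3, e3_|e13 = -e1, e2_|e23 = e3, e3_|e23 = -e2:
e1 coeff: -v2*b12 - v3*b13 = -(-4)*(-3) - (-4)*(-4) = -28
e2 coeff: v1*b12 - v3*b23 = (-2)*(-3) - (-4)*(-3) = -6
e3 coeff: v1*b13 + v2*b23 = (-2)*(-4) + (-4)*(-3) = 20
v _| B = -28*e1 - 6*e2 + 20*e3


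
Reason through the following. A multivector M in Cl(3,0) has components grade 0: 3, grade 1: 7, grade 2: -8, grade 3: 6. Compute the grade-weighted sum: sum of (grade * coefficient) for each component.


Grade-weighted sum = sum of grade_k * coefficient_k
0*3 = 0
1*7 = 7
2*(-8) = -16
3*6 = 18
Total = 0 + 7 + (-16) + 18 = 9


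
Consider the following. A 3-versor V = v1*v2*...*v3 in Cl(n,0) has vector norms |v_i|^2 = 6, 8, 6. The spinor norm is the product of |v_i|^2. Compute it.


Spinor norm N(V) = |v1|^2 * |v2|^2 * ... * |v3|^2
= 6 * 8 * 6
Running product: 6, 48, 288
N(V) = 288


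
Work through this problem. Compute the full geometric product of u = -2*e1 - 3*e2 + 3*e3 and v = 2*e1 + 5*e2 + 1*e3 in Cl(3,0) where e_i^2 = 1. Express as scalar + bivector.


In Cl(3,0): e_i^2 = 1, e_ie_j = -e_je_i for i != j.
Scalar part = u . v = (-2)*2 + (-3)*5 + 3*1
= -4 + (-15) + 3 = -16
e12 coeff = (-2)*5 - (-3)*2 = -10 - (-6) = -4
e13 coeff = (-2)*1 - 3*2 = -2 - 6 = -8
e23 coeff = (-3)*1 - 3*5 = -3 - 15 = -18
uv = -16 - 4*e12 - 8*e13 - 18*e23


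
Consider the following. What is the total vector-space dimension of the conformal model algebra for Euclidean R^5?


The conformal model of R^5 uses Cl(6,1): the 5 Euclidean generators plus two extra orthogonal generators e+ (e+^2 = +1) and e- (e-^2 = -1), from which the null vectors e0, einf are built.
Number of generators m = 5 + 2 = 7.
dim Cl(p,q) = 2^m = 2^7 = 128


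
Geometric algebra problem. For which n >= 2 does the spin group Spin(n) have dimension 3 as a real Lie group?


dim Spin(n) = dim so(n) = n(n-1)/2.
Solve n(n-1)/2 = 3, i.e. n^2 - n - 6 = 0.
Discriminant = 1 + 8*3 = 25
n = (1 + sqrt(25))/2 = (1 + 5)/2 = 3


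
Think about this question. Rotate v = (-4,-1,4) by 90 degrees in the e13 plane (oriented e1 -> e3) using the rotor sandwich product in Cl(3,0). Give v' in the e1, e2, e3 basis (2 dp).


Rotor R = cos(45deg) - sin(45deg)*e13
Rotation angle theta = 2 * 45 = 90 degrees in the e13 plane (e1 -> e3).
The component perpendicular to the plane (e2) is invariant: v'_2 = v2 = -1.00
cos(90deg) = 0.0000, sin(90deg) = 1.0000
v'_1 = v1*cos(theta) - v3*sin(theta) = -4*0.0000 - 4*1.0000 = -4.00
v'_3 = v1*sin(theta) + v3*cos(theta) = -4*1.0000 + 4*0.0000 = -4.00
v' = -4.00*e1 - 1.00*e2 - 4.00*e3


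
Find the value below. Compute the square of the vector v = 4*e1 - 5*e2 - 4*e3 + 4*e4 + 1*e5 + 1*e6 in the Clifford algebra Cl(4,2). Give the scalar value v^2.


v^2 = sum of c_i^2 * e_i^2
Positive signature terms (e_i^2 = +1): 4^2 + (-5)^2 + (-4)^2 + 4^2 = 73
Negative signature terms (e_j^2 = -1): 1^2 + 1^2 = 2
v^2 = 73 - 2 = 71


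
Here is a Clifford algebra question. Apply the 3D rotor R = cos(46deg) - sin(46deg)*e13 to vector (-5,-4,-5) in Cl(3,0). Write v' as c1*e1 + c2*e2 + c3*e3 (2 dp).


Rotor R = cos(46deg) - sin(46deg)*e13
Rotation angle theta = 2 * 46 = 92 degrees in the e13 plane (e1 -> e3).
The component perpendicular to the plane (e2) is invariant: v'_2 = v2 = -4.00
cos(92deg) = -0.0349, sin(92deg) = 0.9994
v'_1 = v1*cos(theta) - v3*sin(theta) = -5*(-0.0349) - (-5)*0.9994 = 5.17
v'_3 = v1*sin(theta) + v3*cos(theta) = -5*0.9994 + (-5)*(-0.0349) = -4.82
v' = 5.17*e1 - 4.00*e2 - 4.82*e3


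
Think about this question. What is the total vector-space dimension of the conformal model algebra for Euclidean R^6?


The conformal model of R^6 uses Cl(7,1): the 6 Euclidean generators plus two extra orthogonal generators e+ (e+^2 = +1) and e- (e-^2 = -1), from which the null vectors e0, einf are built.
Number of generators m = 6 + 2 = 8.
dim Cl(p,q) = 2^m = 2^8 = 256
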